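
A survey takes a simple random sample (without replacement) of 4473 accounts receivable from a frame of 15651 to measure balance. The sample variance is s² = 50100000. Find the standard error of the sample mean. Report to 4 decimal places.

89.4397

Under SRS without replacement, Var(ȳ) = (1 − f)·s²/n with f = n/N = 4473/15651 = 0.28579643.
Var(ȳ) = (1 − 0.28579643)·50100000/4473 = 0.71420357·11200.537 = 7999.4631.
SE(ȳ) = √(7999.4631) = 89.4397.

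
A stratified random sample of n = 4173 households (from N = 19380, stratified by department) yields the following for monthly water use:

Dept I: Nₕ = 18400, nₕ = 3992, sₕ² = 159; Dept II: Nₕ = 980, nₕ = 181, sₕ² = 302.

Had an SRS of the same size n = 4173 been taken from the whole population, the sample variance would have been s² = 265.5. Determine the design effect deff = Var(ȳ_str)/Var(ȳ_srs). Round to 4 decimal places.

Var(ȳ_str) = Σ Wₕ²(1−fₕ)sₕ²/nₕ with Wₕ = Nₕ/19380:
  Dept I: (18400/19380)²·(1−3992/18400)·159/3992 = 0.028113866
  Dept II: (980/19380)²·(1−181/980)·302/181 = 0.0034785134
  → Var(ȳ_str) = 0.031592379.
Var(ȳ_srs) = (1 − 4173/19380)·265.5/4173 = 0.049923602.
deff = 0.031592379 / 0.049923602 = 0.6328.

0.6328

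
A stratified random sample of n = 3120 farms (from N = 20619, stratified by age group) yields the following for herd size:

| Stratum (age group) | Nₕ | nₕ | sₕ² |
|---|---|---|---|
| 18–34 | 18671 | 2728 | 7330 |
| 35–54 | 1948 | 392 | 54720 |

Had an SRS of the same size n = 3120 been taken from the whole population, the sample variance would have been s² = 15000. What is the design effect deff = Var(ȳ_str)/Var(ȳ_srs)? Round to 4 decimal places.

Var(ȳ_str) = Σ Wₕ²(1−fₕ)sₕ²/nₕ with Wₕ = Nₕ/20619:
  18–34: (18671/20619)²·(1−2728/18671)·7330/2728 = 1.8813172
  35–54: (1948/20619)²·(1−392/1948)·54720/392 = 0.9952298
  → Var(ȳ_str) = 2.876547.
Var(ȳ_srs) = (1 − 3120/20619)·15000/3120 = 4.0802079.
deff = 2.876547 / 4.0802079 = 0.7050.

0.7050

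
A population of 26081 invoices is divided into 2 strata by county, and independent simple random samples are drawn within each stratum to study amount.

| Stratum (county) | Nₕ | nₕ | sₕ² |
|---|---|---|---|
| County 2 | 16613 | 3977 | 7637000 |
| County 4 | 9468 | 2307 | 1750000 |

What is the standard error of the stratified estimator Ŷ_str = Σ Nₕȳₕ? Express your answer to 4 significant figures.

674200

Var(Ŷ_str) = Σₕ Nₕ²(1 − fₕ)sₕ²/nₕ.
County 2: 16613²·(1 − 3977/16613)·7637000/3977 = 4.0311122 × 10^11.
County 4: 9468²·(1 − 2307/9468)·1750000/2307 = 5.1430693 × 10^10.
Sum = 4.5454191 × 10^11.
SE = √(4.5454191 × 10^11) = 674200.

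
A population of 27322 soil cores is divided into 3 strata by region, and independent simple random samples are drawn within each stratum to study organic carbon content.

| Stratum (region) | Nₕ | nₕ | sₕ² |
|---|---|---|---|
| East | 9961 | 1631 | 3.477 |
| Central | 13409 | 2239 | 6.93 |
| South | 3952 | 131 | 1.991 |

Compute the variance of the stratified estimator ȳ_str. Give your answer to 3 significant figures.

Var(ȳ_str) = Σₕ Wₕ²(1 − fₕ)sₕ²/nₕ with Wₕ = Nₕ/N, N = 27322.
East: Wₕ = 0.36457800; term = 0.36457800²·(1 − 0.16373858)·3.477/1631 = 2.3695927 × 10^-4.
Central: Wₕ = 0.49077666; term = 0.49077666²·(1 − 0.16697740)·6.93/2239 = 6.2101735 × 10^-4.
South: Wₕ = 0.14464534; term = 0.14464534²·(1 − 0.03314777)·1.991/131 = 3.0744608 × 10^-4.
Sum = 0.0011654227.

0.00117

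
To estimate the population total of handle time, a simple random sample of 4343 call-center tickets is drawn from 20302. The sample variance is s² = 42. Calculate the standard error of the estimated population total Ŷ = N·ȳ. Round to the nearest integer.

1770

Var(Ŷ) = N²·Var(ȳ) = N²·(1 − n/N)·s²/n.
f = 4343/20302 = 0.21391981; Var(ȳ) = 0.78608019·42/4343 = 0.0076019728.
Var(Ŷ) = 20302² · 0.0076019728 = 3.1333143 × 10^6.
SE(Ŷ) = √(3.1333143 × 10^6) = 1770.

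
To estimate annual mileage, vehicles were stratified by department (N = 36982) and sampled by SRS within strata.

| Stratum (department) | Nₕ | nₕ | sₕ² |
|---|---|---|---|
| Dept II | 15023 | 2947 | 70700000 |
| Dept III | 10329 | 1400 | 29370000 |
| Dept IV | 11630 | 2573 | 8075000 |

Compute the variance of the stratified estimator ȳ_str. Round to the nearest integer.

4839

Var(ȳ_str) = Σₕ Wₕ²(1 − fₕ)sₕ²/nₕ with Wₕ = Nₕ/N, N = 36982.
Dept II: Wₕ = 0.40622465; term = 0.40622465²·(1 − 0.19616588)·70700000/2947 = 3182.2791.
Dept III: Wₕ = 0.27929804; term = 0.27929804²·(1 − 0.13554071)·29370000/1400 = 1414.6735.
Dept IV: Wₕ = 0.31447731; term = 0.31447731²·(1 − 0.22123818)·8075000/2573 = 241.70522.
Sum = 4838.6578.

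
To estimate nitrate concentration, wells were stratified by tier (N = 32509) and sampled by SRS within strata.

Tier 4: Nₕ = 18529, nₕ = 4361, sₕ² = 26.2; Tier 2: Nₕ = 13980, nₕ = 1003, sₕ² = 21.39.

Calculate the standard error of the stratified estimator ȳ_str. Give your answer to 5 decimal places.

Var(ȳ_str) = Σₕ Wₕ²(1 − fₕ)sₕ²/nₕ with Wₕ = Nₕ/N, N = 32509.
Tier 4: Wₕ = 0.56996524; term = 0.56996524²·(1 − 0.23536079)·26.2/4361 = 0.0014923425.
Tier 2: Wₕ = 0.43003476; term = 0.43003476²·(1 − 0.07174535)·21.39/1003 = 0.0036608683.
Sum = 0.0051532108.
SE = √(0.0051532108) = 0.07179.

0.07179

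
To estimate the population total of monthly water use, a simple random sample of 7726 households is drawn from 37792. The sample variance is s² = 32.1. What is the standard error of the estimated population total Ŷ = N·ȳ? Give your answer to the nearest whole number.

2173

Var(Ŷ) = N²·Var(ȳ) = N²·(1 − n/N)·s²/n.
f = 7726/37792 = 0.20443480; Var(ȳ) = 0.79556520·32.1/7726 = 0.0033054159.
Var(Ŷ) = 37792² · 0.0033054159 = 4.7209116 × 10^6.
SE(Ŷ) = √(4.7209116 × 10^6) = 2173.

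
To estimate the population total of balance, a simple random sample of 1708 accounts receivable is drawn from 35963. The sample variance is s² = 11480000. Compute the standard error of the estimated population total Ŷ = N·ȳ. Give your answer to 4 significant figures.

Var(Ŷ) = N²·Var(ȳ) = N²·(1 − n/N)·s²/n.
f = 1708/35963 = 0.04749326; Var(ȳ) = 0.95250674·11480000/1708 = 6402.0945.
Var(Ŷ) = 35963² · 6402.0945 = 8.2800681 × 10^12.
SE(Ŷ) = √(8.2800681 × 10^12) = 2.878 × 10^6.

2.878 × 10^6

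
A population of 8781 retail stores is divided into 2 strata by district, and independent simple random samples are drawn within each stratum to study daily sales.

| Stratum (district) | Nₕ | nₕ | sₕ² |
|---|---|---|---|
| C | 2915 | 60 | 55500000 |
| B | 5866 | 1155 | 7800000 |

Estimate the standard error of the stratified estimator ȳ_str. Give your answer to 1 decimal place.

319.8

Var(ȳ_str) = Σₕ Wₕ²(1 − fₕ)sₕ²/nₕ with Wₕ = Nₕ/N, N = 8781.
C: Wₕ = 0.33196675; term = 0.33196675²·(1 − 0.02058319)·55500000/60 = 99838.593.
B: Wₕ = 0.66803325; term = 0.66803325²·(1 − 0.19689737)·7800000/1155 = 2420.3592.
Sum = 102258.95.
SE = √(102258.95) = 319.8.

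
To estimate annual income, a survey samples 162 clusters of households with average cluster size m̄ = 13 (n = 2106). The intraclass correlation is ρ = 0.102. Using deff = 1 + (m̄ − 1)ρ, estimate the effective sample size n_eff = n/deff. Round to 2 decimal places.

deff = 1 + (13 − 1)·0.102 = 1 + 1.224 = 2.224.
n_eff = 2106 / 2.224 = 946.94.

946.94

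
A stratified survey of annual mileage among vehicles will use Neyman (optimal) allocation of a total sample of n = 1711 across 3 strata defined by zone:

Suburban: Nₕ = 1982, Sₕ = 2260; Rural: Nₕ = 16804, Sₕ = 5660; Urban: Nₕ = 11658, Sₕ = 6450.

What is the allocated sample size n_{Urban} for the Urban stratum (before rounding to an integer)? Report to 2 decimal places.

Neyman allocation: nₕ = n·NₕSₕ / Σⱼ NⱼSⱼ.
Σ NⱼSⱼ = 1982·2260 + 16804·5660 + 11658·6450 = 1.7478406 × 10^8.
n_{Urban} = 1711·11658·6450 / (1.7478406 × 10^8) = 736.09.

736.09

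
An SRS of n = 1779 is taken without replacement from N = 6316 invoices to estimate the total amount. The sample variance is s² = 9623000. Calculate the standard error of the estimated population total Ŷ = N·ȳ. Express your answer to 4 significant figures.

Var(Ŷ) = N²·Var(ȳ) = N²·(1 − n/N)·s²/n.
f = 1779/6316 = 0.28166561; Var(ȳ) = 0.71833439·9623000/1779 = 3885.6278.
Var(Ŷ) = 6316² · 3885.6278 = 1.550049 × 10^11.
SE(Ŷ) = √(1.550049 × 10^11) = 393700.

393700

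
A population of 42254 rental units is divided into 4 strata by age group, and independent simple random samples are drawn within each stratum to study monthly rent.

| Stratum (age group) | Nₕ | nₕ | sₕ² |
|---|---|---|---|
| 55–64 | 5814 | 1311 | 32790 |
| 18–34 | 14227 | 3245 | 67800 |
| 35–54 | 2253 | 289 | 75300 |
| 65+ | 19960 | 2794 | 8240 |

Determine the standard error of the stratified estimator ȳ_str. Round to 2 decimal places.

1.85

Var(ȳ_str) = Σₕ Wₕ²(1 − fₕ)sₕ²/nₕ with Wₕ = Nₕ/N, N = 42254.
55–64: Wₕ = 0.13759644; term = 0.13759644²·(1 − 0.22549020)·32790/1311 = 0.36675838.
18–34: Wₕ = 0.33670185; term = 0.33670185²·(1 − 0.22808744)·67800/3245 = 1.8284122.
35–54: Wₕ = 0.05332040; term = 0.05332040²·(1 − 0.12827341)·75300/289 = 0.64574961.
65+: Wₕ = 0.47238131; term = 0.47238131²·(1 − 0.13997996)·8240/2794 = 0.56597181.
Sum = 3.406892.
SE = √(3.406892) = 1.85.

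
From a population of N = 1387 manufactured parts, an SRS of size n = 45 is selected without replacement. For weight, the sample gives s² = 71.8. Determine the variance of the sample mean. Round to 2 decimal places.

1.54

Under SRS without replacement, Var(ȳ) = (1 − f)·s²/n with f = n/N = 45/1387 = 0.03244412.
Var(ȳ) = (1 − 0.03244412)·71.8/45 = 0.96755588·1.5955556 = 1.5437892.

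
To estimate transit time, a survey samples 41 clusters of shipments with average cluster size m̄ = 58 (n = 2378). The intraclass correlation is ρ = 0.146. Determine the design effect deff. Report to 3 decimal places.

deff = 1 + (58 − 1)·0.146 = 1 + 8.322 = 9.322.

9.322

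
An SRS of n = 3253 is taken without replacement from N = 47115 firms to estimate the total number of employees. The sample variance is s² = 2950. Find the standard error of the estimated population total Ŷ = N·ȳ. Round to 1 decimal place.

Var(Ŷ) = N²·Var(ȳ) = N²·(1 − n/N)·s²/n.
f = 3253/47115 = 0.06904383; Var(ȳ) = 0.93095617·2950/3253 = 0.84424245.
Var(Ŷ) = 47115² · 0.84424245 = 1.874069 × 10^9.
SE(Ŷ) = √(1.874069 × 10^9) = 43290.5.

43290.5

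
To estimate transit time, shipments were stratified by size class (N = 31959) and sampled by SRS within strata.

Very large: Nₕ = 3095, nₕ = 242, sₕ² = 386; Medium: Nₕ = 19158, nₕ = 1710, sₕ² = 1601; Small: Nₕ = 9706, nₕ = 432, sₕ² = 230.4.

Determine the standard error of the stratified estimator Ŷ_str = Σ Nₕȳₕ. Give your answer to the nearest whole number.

19366

Var(Ŷ_str) = Σₕ Nₕ²(1 − fₕ)sₕ²/nₕ.
Very large: 3095²·(1 − 242/3095)·386/242 = 1.4084271 × 10^7.
Medium: 19158²·(1 − 1710/19158)·1601/1710 = 3.1296159 × 10^8.
Small: 9706²·(1 − 432/9706)·230.4/432 = 4.800717 × 10^7.
Sum = 3.7505303 × 10^8.
SE = √(3.7505303 × 10^8) = 19366.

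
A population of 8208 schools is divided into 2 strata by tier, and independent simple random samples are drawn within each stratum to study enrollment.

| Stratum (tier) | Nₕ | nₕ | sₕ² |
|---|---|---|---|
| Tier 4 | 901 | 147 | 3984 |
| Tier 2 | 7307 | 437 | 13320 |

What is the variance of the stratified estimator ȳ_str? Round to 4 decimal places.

22.9847

Var(ȳ_str) = Σₕ Wₕ²(1 − fₕ)sₕ²/nₕ with Wₕ = Nₕ/N, N = 8208.
Tier 4: Wₕ = 0.10977096; term = 0.10977096²·(1 − 0.16315205)·3984/147 = 0.27328981.
Tier 2: Wₕ = 0.89022904; term = 0.89022904²·(1 − 0.05980567)·13320/437 = 22.711402.
Sum = 22.984692.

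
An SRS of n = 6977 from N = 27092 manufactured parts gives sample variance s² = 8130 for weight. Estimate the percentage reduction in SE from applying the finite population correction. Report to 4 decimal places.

13.8333

f = n/N = 6977/27092 = 0.25752990.
SE_no-fpc = √(s²/n) = 1.0794708; SE_fpc = √((1−f)s²/n) = 0.93014444.
Ratio = √(1−f) = 0.86166705. Reduction = 100·(1 − 0.86166705) = 13.8333%.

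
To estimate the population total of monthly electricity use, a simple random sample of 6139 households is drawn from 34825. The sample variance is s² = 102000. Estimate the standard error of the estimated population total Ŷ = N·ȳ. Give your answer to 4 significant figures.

128800

Var(Ŷ) = N²·Var(ȳ) = N²·(1 − n/N)·s²/n.
f = 6139/34825 = 0.17628141; Var(ȳ) = 0.82371859·102000/6139 = 13.686154.
Var(Ŷ) = 34825² · 13.686154 = 1.6598302 × 10^10.
SE(Ŷ) = √(1.6598302 × 10^10) = 128800.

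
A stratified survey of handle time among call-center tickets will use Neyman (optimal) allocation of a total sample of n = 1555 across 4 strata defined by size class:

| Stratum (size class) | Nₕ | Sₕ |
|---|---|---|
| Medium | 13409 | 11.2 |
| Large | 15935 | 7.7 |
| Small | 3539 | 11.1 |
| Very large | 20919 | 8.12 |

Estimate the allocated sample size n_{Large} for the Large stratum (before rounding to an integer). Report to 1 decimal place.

Neyman allocation: nₕ = n·NₕSₕ / Σⱼ NⱼSⱼ.
Σ NⱼSⱼ = 13409·11.2 + 15935·7.7 + 3539·11.1 + 20919·8.12 = 482025.48.
n_{Large} = 1555·15935·7.7 / 482025.48 = 395.8.

395.8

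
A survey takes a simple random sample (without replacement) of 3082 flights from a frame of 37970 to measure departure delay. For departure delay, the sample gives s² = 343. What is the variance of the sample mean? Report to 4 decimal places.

Under SRS without replacement, Var(ȳ) = (1 − f)·s²/n with f = n/N = 3082/37970 = 0.08116934.
Var(ȳ) = (1 − 0.08116934)·343/3082 = 0.91883066·0.11129137 = 0.10225792.

0.1023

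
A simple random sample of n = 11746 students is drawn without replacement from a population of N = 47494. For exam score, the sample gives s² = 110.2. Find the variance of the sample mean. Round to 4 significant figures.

Under SRS without replacement, Var(ȳ) = (1 − f)·s²/n with f = n/N = 11746/47494 = 0.24731545.
Var(ȳ) = (1 − 0.24731545)·110.2/11746 = 0.75268455·0.0093819172 = 0.0070616242.

0.007062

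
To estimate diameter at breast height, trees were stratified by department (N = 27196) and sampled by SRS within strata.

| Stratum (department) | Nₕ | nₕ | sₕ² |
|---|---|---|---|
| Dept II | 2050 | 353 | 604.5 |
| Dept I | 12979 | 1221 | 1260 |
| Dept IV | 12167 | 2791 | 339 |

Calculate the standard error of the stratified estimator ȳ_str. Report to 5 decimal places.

0.48960

Var(ȳ_str) = Σₕ Wₕ²(1 − fₕ)sₕ²/nₕ with Wₕ = Nₕ/N, N = 27196.
Dept II: Wₕ = 0.07537873; term = 0.07537873²·(1 − 0.17219512)·604.5/353 = 0.0080546605.
Dept I: Wₕ = 0.47723930; term = 0.47723930²·(1 − 0.09407504)·1260/1221 = 0.21292149.
Dept IV: Wₕ = 0.44738197; term = 0.44738197²·(1 − 0.22939098)·339/2791 = 0.018734017.
Sum = 0.23971017.
SE = √(0.23971017) = 0.48960.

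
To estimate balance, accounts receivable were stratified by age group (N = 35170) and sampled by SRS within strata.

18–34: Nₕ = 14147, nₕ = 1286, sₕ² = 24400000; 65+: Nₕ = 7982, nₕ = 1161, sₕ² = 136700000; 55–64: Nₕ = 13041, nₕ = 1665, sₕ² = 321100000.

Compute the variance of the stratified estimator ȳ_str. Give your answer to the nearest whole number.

31104

Var(ȳ_str) = Σₕ Wₕ²(1 − fₕ)sₕ²/nₕ with Wₕ = Nₕ/N, N = 35170.
18–34: Wₕ = 0.40224623; term = 0.40224623²·(1 − 0.09090266)·24400000/1286 = 2790.8932.
65+: Wₕ = 0.22695479; term = 0.22695479²·(1 − 0.14545227)·136700000/1161 = 5182.6434.
55–64: Wₕ = 0.37079898; term = 0.37079898²·(1 − 0.12767426)·321100000/1665 = 23130.329.
Sum = 31103.866.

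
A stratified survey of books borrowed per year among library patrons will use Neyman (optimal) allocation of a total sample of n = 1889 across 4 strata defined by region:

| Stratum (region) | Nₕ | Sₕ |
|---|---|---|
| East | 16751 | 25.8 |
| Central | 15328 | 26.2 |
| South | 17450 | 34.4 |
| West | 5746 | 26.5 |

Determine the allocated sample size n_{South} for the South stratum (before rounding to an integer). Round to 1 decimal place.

714.8

Neyman allocation: nₕ = n·NₕSₕ / Σⱼ NⱼSⱼ.
Σ NⱼSⱼ = 16751·25.8 + 15328·26.2 + 17450·34.4 + 5746·26.5 = 1.5863184 × 10^6.
n_{South} = 1889·17450·34.4 / (1.5863184 × 10^6) = 714.8.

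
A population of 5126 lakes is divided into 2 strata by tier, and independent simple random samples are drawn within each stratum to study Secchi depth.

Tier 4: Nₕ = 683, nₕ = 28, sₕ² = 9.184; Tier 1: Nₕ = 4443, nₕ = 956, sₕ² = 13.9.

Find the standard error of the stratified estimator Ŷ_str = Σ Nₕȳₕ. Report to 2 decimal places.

Var(Ŷ_str) = Σₕ Nₕ²(1 − fₕ)sₕ²/nₕ.
Tier 4: 683²·(1 − 28/683)·9.184/28 = 146735.72.
Tier 1: 4443²·(1 − 956/4443)·13.9/956 = 225260.56.
Sum = 371996.28.
SE = √(371996.28) = 609.91.

609.91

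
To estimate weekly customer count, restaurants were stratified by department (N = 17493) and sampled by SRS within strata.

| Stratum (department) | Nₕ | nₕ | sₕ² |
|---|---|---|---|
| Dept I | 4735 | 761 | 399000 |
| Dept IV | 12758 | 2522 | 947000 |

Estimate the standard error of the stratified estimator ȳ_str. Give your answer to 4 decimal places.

Var(ȳ_str) = Σₕ Wₕ²(1 − fₕ)sₕ²/nₕ with Wₕ = Nₕ/N, N = 17493.
Dept I: Wₕ = 0.27067970; term = 0.27067970²·(1 − 0.16071806)·399000/761 = 32.240925.
Dept IV: Wₕ = 0.72932030; term = 0.72932030²·(1 − 0.19767989)·947000/2522 = 160.24673.
Sum = 192.48766.
SE = √(192.48766) = 13.8740.

13.8740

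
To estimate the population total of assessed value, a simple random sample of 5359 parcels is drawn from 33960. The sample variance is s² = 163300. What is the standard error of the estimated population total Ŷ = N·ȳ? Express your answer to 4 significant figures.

172000

Var(Ŷ) = N²·Var(ȳ) = N²·(1 − n/N)·s²/n.
f = 5359/33960 = 0.15780330; Var(ȳ) = 0.84219670·163300/5359 = 25.663505.
Var(Ŷ) = 33960² · 25.663505 = 2.9597248 × 10^10.
SE(Ŷ) = √(2.9597248 × 10^10) = 172000.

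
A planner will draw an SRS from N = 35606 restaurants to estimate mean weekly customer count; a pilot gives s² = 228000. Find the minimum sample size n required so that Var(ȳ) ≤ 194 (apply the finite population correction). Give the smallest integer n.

Without fpc, n₀ = s²/D = 228000/194 = 1175.2577.
With fpc, (1 − n/N)·s²/n ≤ D requires n ≥ n₀/(1 + n₀/N) = 1175.2577/(1 + 1175.2577/35606) = 1137.7051.
Rounding up, n = 1138.

1138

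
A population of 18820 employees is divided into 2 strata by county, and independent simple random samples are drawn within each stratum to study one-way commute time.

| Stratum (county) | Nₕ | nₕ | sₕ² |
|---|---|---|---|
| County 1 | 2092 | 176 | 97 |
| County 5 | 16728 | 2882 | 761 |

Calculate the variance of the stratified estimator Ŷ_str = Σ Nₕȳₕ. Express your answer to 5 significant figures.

6.3368 × 10^7

Var(Ŷ_str) = Σₕ Nₕ²(1 − fₕ)sₕ²/nₕ.
County 1: 2092²·(1 − 176/2092)·97/176 = 2.2091045 × 10^6.
County 5: 16728²·(1 − 2882/16728)·761/2882 = 6.115881 × 10^7.
Sum = 6.3367915 × 10^7.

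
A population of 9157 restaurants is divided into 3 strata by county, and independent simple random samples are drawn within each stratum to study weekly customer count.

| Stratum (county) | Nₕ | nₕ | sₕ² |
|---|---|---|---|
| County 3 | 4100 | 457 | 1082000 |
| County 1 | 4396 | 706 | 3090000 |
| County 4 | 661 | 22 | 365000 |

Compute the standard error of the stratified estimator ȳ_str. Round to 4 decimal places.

Var(ȳ_str) = Σₕ Wₕ²(1 − fₕ)sₕ²/nₕ with Wₕ = Nₕ/N, N = 9157.
County 3: Wₕ = 0.44774489; term = 0.44774489²·(1 − 0.11146341)·1082000/457 = 421.74278.
County 1: Wₕ = 0.48006989; term = 0.48006989²·(1 − 0.16060055)·3090000/706 = 846.70359.
County 4: Wₕ = 0.07218521; term = 0.07218521²·(1 − 0.03328290)·365000/22 = 83.573016.
Sum = 1352.0194.
SE = √(1352.0194) = 36.7698.

36.7698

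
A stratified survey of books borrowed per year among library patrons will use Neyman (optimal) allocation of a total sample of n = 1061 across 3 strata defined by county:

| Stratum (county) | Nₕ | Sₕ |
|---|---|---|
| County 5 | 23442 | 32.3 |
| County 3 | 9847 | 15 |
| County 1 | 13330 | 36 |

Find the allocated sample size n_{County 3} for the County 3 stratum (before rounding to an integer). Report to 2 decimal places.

113.17

Neyman allocation: nₕ = n·NₕSₕ / Σⱼ NⱼSⱼ.
Σ NⱼSⱼ = 23442·32.3 + 9847·15 + 13330·36 = 1.3847616 × 10^6.
n_{County 3} = 1061·9847·15 / (1.3847616 × 10^6) = 113.17.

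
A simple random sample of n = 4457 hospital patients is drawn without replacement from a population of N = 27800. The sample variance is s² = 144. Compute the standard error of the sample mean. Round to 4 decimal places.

0.1647

Under SRS without replacement, Var(ȳ) = (1 − f)·s²/n with f = n/N = 4457/27800 = 0.16032374.
Var(ȳ) = (1 − 0.16032374)·144/4457 = 0.83967626·0.032308728 = 0.027128872.
SE(ȳ) = √(0.027128872) = 0.1647.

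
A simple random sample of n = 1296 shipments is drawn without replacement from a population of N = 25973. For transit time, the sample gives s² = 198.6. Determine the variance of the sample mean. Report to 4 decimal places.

Under SRS without replacement, Var(ȳ) = (1 − f)·s²/n with f = n/N = 1296/25973 = 0.04989797.
Var(ȳ) = (1 − 0.04989797)·198.6/1296 = 0.95010203·0.15324074 = 0.14559434.

0.1456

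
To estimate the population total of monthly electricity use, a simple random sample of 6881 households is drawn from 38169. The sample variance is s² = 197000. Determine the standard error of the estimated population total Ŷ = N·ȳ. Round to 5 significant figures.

184910

Var(Ŷ) = N²·Var(ȳ) = N²·(1 − n/N)·s²/n.
f = 6881/38169 = 0.18027719; Var(ȳ) = 0.81972281·197000/6881 = 23.468303.
Var(Ŷ) = 38169² · 23.468303 = 3.4190327 × 10^10.
SE(Ŷ) = √(3.4190327 × 10^10) = 184910.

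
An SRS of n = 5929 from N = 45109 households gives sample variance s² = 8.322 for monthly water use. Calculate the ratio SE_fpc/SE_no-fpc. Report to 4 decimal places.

f = n/N = 5929/45109 = 0.13143719.
SE_no-fpc = √(s²/n) = 0.037464775; SE_fpc = √((1−f)s²/n) = 0.034915941.
Ratio = √(1−f) = 0.93196717.

0.9320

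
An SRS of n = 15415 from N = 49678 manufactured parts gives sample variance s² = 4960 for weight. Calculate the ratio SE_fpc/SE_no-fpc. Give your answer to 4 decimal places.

0.8305

f = n/N = 15415/49678 = 0.31029832.
SE_no-fpc = √(s²/n) = 0.56724291; SE_fpc = √((1−f)s²/n) = 0.47108548.
Ratio = √(1−f) = 0.83048280.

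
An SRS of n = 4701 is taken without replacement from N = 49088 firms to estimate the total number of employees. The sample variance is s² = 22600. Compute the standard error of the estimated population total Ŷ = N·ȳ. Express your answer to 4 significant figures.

102300

Var(Ŷ) = N²·Var(ȳ) = N²·(1 − n/N)·s²/n.
f = 4701/49088 = 0.09576679; Var(ȳ) = 0.90423321·22600/4701 = 4.3470901.
Var(Ŷ) = 49088² · 4.3470901 = 1.0474886 × 10^10.
SE(Ŷ) = √(1.0474886 × 10^10) = 102300.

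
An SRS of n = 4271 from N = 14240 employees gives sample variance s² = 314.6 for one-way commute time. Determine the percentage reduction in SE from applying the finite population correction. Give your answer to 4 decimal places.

f = n/N = 4271/14240 = 0.29992978.
SE_no-fpc = √(s²/n) = 0.27140296; SE_fpc = √((1−f)s²/n) = 0.22708339.
Ratio = √(1−f) = 0.83670199. Reduction = 100·(1 − 0.83670199) = 16.3298%.

16.3298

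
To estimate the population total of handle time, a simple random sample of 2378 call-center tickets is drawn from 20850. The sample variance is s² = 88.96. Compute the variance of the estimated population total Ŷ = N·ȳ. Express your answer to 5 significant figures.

Var(Ŷ) = N²·Var(ȳ) = N²·(1 − n/N)·s²/n.
f = 2378/20850 = 0.11405276; Var(ȳ) = 0.88594724·88.96/2378 = 0.033142921.
Var(Ŷ) = 20850² · 0.033142921 = 1.4407973 × 10^7.

1.4408 × 10^7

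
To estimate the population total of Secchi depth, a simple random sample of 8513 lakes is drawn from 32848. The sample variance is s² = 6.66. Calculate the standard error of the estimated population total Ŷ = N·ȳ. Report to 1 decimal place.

790.8

Var(Ŷ) = N²·Var(ȳ) = N²·(1 − n/N)·s²/n.
f = 8513/32848 = 0.25916342; Var(ȳ) = 0.74083658·6.66/8513 = 5.7958083 × 10^-4.
Var(Ŷ) = 32848² · (5.7958083 × 10^-4) = 625362.56.
SE(Ŷ) = √(625362.56) = 790.8.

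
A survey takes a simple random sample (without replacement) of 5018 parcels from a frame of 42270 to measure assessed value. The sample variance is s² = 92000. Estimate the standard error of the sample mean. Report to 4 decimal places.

Under SRS without replacement, Var(ȳ) = (1 − f)·s²/n with f = n/N = 5018/42270 = 0.11871304.
Var(ȳ) = (1 − 0.11871304)·92000/5018 = 0.88128696·18.333998 = 16.157513.
SE(ȳ) = √(16.157513) = 4.0196.

4.0196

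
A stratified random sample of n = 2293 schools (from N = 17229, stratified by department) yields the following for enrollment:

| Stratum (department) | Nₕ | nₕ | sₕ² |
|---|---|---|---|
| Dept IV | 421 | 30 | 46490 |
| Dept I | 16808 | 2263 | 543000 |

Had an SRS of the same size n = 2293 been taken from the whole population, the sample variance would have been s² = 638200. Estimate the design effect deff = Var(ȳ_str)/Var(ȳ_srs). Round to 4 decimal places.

Var(ȳ_str) = Σ Wₕ²(1−fₕ)sₕ²/nₕ with Wₕ = Nₕ/17229:
  Dept IV: (421/17229)²·(1−30/421)·46490/30 = 0.8593637
  Dept I: (16808/17229)²·(1−2263/16808)·543000/2263 = 197.61727
  → Var(ȳ_str) = 198.47663.
Var(ȳ_srs) = (1 − 2293/17229)·638200/2293 = 241.28314.
deff = 198.47663 / 241.28314 = 0.8226.

0.8226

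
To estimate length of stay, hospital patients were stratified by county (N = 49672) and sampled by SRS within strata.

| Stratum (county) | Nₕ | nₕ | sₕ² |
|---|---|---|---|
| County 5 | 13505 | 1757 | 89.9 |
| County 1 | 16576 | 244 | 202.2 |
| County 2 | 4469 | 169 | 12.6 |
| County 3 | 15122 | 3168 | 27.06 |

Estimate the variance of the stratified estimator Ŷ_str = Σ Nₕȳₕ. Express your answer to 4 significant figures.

2.354 × 10^8

Var(Ŷ_str) = Σₕ Nₕ²(1 − fₕ)sₕ²/nₕ.
County 5: 13505²·(1 − 1757/13505)·89.9/1757 = 8.1179516 × 10^6.
County 1: 16576²·(1 − 244/16576)·202.2/244 = 2.2434192 × 10^8.
County 2: 4469²·(1 − 169/4469)·12.6/169 = 1.4327244 × 10^6.
County 3: 15122²·(1 − 3168/15122)·27.06/3168 = 1.5440633 × 10^6.
Sum = 2.3543666 × 10^8.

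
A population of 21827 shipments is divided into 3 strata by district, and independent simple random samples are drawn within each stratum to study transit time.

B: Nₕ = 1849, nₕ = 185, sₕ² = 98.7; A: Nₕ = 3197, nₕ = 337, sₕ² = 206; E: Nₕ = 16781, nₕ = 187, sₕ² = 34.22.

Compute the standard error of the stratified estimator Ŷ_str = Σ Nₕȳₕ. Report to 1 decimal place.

7628.1

Var(Ŷ_str) = Σₕ Nₕ²(1 − fₕ)sₕ²/nₕ.
B: 1849²·(1 − 185/1849)·98.7/185 = 1.6414802 × 10^6.
A: 3197²·(1 − 337/3197)·206/337 = 5.5891529 × 10^6.
E: 16781²·(1 − 187/16781)·34.22/187 = 5.0957407 × 10^7.
Sum = 5.818804 × 10^7.
SE = √(5.818804 × 10^7) = 7628.1.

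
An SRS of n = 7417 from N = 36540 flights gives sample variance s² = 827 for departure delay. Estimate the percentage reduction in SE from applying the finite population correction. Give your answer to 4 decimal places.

f = n/N = 7417/36540 = 0.20298303.
SE_no-fpc = √(s²/n) = 0.33391707; SE_fpc = √((1−f)s²/n) = 0.29810715.
Ratio = √(1−f) = 0.89275807. Reduction = 100·(1 − 0.89275807) = 10.7242%.

10.7242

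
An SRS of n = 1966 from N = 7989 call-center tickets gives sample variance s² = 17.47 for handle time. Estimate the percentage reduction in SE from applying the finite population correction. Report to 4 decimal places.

13.1719

f = n/N = 1966/7989 = 0.24608837.
SE_no-fpc = √(s²/n) = 0.094265917; SE_fpc = √((1−f)s²/n) = 0.08184929.
Ratio = √(1−f) = 0.86828085. Reduction = 100·(1 − 0.86828085) = 13.1719%.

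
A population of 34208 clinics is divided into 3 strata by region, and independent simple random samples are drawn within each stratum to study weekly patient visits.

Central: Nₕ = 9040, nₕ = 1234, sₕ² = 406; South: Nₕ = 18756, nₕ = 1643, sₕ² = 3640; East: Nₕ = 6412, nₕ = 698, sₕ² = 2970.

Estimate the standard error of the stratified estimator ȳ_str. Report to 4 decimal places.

0.8722

Var(ȳ_str) = Σₕ Wₕ²(1 − fₕ)sₕ²/nₕ with Wₕ = Nₕ/N, N = 34208.
Central: Wₕ = 0.26426567; term = 0.26426567²·(1 − 0.13650442)·406/1234 = 0.019840494.
South: Wₕ = 0.54829280; term = 0.54829280²·(1 − 0.08759864)·3640/1643 = 0.60767984.
East: Wₕ = 0.18744153; term = 0.18744153²·(1 − 0.10885839)·2970/698 = 0.13322306.
Sum = 0.76074339.
SE = √(0.76074339) = 0.8722.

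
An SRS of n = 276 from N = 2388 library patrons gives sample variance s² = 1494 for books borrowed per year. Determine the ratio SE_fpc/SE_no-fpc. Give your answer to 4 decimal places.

0.9404

f = n/N = 276/2388 = 0.11557789.
SE_no-fpc = √(s²/n) = 2.3265948; SE_fpc = √((1−f)s²/n) = 2.1880163.
Ratio = √(1−f) = 0.94043719.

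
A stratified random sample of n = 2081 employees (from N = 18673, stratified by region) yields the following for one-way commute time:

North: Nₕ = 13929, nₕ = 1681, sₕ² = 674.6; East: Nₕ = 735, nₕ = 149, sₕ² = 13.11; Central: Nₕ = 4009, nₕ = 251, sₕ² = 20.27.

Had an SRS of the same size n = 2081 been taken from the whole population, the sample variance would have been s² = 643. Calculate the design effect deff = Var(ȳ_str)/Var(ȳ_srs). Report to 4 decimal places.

0.7283

Var(ȳ_str) = Σ Wₕ²(1−fₕ)sₕ²/nₕ with Wₕ = Nₕ/18673:
  North: (13929/18673)²·(1−1681/13929)·674.6/1681 = 0.1963521
  East: (735/18673)²·(1−149/735)·13.11/149 = 1.0868589 × 10^-4
  Central: (4009/18673)²·(1−251/4009)·20.27/251 = 0.0034893511
  → Var(ȳ_str) = 0.19995014.
Var(ȳ_srs) = (1 − 2081/18673)·643/2081 = 0.27455132.
deff = 0.19995014 / 0.27455132 = 0.7283.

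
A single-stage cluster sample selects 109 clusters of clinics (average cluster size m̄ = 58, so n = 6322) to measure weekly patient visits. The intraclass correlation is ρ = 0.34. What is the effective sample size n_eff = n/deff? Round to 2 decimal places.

310.21

deff = 1 + (58 − 1)·0.34 = 1 + 19.38 = 20.38.
n_eff = 6322 / 20.38 = 310.21.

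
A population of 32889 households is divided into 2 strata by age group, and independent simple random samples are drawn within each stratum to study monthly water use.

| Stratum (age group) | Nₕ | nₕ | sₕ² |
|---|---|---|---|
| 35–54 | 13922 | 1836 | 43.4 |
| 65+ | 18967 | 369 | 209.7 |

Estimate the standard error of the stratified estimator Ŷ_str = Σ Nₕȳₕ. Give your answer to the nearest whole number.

Var(Ŷ_str) = Σₕ Nₕ²(1 − fₕ)sₕ²/nₕ.
35–54: 13922²·(1 − 1836/13922)·43.4/1836 = 3.9774183 × 10^6.
65+: 18967²·(1 − 369/18967)·209.7/369 = 2.0046426 × 10^8.
Sum = 2.0444168 × 10^8.
SE = √(2.0444168 × 10^8) = 14298.

14298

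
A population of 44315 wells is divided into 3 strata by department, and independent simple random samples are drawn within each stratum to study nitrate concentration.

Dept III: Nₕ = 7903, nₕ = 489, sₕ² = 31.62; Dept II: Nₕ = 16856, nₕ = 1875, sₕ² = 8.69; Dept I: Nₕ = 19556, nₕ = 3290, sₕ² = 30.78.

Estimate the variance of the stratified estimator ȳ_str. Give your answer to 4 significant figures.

0.004041

Var(ȳ_str) = Σₕ Wₕ²(1 − fₕ)sₕ²/nₕ with Wₕ = Nₕ/N, N = 44315.
Dept III: Wₕ = 0.17833691; term = 0.17833691²·(1 − 0.06187524)·31.62/489 = 0.0019292836.
Dept II: Wₕ = 0.38036782; term = 0.38036782²·(1 − 0.11123636)·8.69/1875 = 5.9595343 × 10^-4.
Dept I: Wₕ = 0.44129527; term = 0.44129527²·(1 − 0.16823481)·30.78/3290 = 0.0015154165.
Sum = 0.0040406535.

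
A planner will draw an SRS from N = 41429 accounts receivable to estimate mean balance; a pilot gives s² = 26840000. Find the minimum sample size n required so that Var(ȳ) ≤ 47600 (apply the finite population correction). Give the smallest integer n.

Without fpc, n₀ = s²/D = 26840000/47600 = 563.8655.
With fpc, (1 − n/N)·s²/n ≤ D requires n ≥ n₀/(1 + n₀/N) = 563.8655/(1 + 563.8655/41429) = 556.2941.
Rounding up, n = 557.

557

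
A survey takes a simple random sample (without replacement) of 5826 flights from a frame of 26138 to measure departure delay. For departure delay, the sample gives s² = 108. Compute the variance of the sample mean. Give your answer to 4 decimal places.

0.0144

Under SRS without replacement, Var(ȳ) = (1 − f)·s²/n with f = n/N = 5826/26138 = 0.22289387.
Var(ȳ) = (1 − 0.22289387)·108/5826 = 0.77710613·0.01853759 = 0.014405675.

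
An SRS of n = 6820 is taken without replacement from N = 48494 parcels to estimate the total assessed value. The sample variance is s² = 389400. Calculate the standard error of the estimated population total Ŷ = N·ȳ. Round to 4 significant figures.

Var(Ŷ) = N²·Var(ȳ) = N²·(1 − n/N)·s²/n.
f = 6820/48494 = 0.14063595; Var(ȳ) = 0.85936405·389400/6820 = 49.066915.
Var(Ŷ) = 48494² · 49.066915 = 1.153891 × 10^11.
SE(Ŷ) = √(1.153891 × 10^11) = 339700.

339700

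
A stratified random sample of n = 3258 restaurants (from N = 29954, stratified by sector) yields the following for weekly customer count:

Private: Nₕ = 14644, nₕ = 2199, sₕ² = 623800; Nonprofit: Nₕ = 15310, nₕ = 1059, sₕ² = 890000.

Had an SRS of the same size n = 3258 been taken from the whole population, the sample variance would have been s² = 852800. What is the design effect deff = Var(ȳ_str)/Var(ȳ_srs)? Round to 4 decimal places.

1.1230

Var(ȳ_str) = Σ Wₕ²(1−fₕ)sₕ²/nₕ with Wₕ = Nₕ/29954:
  Private: (14644/29954)²·(1−2199/14644)·623800/2199 = 57.61892
  Nonprofit: (15310/29954)²·(1−1059/15310)·890000/1059 = 204.36425
  → Var(ȳ_str) = 261.98317.
Var(ȳ_srs) = (1 − 3258/29954)·852800/3258 = 233.28536.
deff = 261.98317 / 233.28536 = 1.1230.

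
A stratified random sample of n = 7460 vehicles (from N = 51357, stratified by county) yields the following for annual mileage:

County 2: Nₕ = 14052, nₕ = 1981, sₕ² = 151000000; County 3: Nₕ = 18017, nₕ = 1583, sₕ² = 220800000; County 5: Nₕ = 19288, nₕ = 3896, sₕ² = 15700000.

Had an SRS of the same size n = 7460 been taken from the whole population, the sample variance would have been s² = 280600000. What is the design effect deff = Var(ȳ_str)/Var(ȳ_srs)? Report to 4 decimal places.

0.6536

Var(ȳ_str) = Σ Wₕ²(1−fₕ)sₕ²/nₕ with Wₕ = Nₕ/51357:
  County 2: (14052/51357)²·(1−1981/14052)·151000000/1981 = 4902.0143
  County 3: (18017/51357)²·(1−1583/18017)·220800000/1583 = 15658.3
  County 5: (19288/51357)²·(1−3896/19288)·15700000/3896 = 453.5902
  → Var(ȳ_str) = 21013.905.
Var(ȳ_srs) = (1 − 7460/51357)·280600000/7460 = 32150.226.
deff = 21013.905 / 32150.226 = 0.6536.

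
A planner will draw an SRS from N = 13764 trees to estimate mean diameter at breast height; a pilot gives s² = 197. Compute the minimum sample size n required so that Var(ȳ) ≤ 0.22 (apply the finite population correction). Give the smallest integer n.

841

Without fpc, n₀ = s²/D = 197/0.22 = 895.4545.
With fpc, (1 − n/N)·s²/n ≤ D requires n ≥ n₀/(1 + n₀/N) = 895.4545/(1 + 895.4545/13764) = 840.7568.
Rounding up, n = 841.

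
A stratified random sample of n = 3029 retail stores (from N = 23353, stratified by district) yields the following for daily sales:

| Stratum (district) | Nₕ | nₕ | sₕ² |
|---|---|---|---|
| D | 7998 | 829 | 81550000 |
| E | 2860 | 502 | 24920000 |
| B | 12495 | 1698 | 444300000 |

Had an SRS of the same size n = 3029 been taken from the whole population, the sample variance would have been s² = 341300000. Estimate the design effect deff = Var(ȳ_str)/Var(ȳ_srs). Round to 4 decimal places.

0.7718

Var(ȳ_str) = Σ Wₕ²(1−fₕ)sₕ²/nₕ with Wₕ = Nₕ/23353:
  D: (7998/23353)²·(1−829/7998)·81550000/829 = 10342.465
  E: (2860/23353)²·(1−502/2860)·24920000/502 = 613.85924
  B: (12495/23353)²·(1−1698/12495)·444300000/1698 = 64728.066
  → Var(ȳ_str) = 75684.39.
Var(ȳ_srs) = (1 − 3029/23353)·341300000/3029 = 98062.627.
deff = 75684.39 / 98062.627 = 0.7718.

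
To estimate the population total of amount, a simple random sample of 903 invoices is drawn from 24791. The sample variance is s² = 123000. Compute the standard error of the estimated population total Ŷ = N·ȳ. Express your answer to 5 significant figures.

Var(Ŷ) = N²·Var(ȳ) = N²·(1 − n/N)·s²/n.
f = 903/24791 = 0.03642451; Var(ȳ) = 0.96357549·123000/903 = 131.25115.
Var(Ŷ) = 24791² · 131.25115 = 8.0666127 × 10^10.
SE(Ŷ) = √(8.0666127 × 10^10) = 284020.

284020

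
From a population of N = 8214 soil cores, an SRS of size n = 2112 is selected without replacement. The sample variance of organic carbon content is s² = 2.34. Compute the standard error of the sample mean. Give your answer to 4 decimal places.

Under SRS without replacement, Var(ȳ) = (1 − f)·s²/n with f = n/N = 2112/8214 = 0.25712199.
Var(ȳ) = (1 − 0.25712199)·2.34/2112 = 0.74287801·0.0011079545 = 8.2307507 × 10^-4.
SE(ȳ) = √(8.2307507 × 10^-4) = 0.0287.

0.0287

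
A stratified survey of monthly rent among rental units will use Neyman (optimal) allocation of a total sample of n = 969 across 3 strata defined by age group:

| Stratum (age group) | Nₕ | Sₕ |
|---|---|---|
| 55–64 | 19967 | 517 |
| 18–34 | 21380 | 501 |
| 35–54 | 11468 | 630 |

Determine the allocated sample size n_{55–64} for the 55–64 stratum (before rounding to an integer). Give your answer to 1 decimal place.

Neyman allocation: nₕ = n·NₕSₕ / Σⱼ NⱼSⱼ.
Σ NⱼSⱼ = 19967·517 + 21380·501 + 11468·630 = 2.8259159 × 10^7.
n_{55–64} = 969·19967·517 / (2.8259159 × 10^7) = 354.0.

354.0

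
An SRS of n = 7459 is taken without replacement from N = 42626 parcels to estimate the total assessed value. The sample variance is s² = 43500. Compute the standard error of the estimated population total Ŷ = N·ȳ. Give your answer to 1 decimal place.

93499.5

Var(Ŷ) = N²·Var(ȳ) = N²·(1 − n/N)·s²/n.
f = 7459/42626 = 0.17498710; Var(ȳ) = 0.82501290·43500/7459 = 4.811377.
Var(Ŷ) = 42626² · 4.811377 = 8.7421559 × 10^9.
SE(Ŷ) = √(8.7421559 × 10^9) = 93499.5.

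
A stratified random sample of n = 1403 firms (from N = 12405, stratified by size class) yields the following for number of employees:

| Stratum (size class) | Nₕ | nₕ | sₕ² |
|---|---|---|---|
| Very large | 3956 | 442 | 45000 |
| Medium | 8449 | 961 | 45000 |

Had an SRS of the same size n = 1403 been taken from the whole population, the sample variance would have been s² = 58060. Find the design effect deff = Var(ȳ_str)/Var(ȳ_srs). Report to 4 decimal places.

0.7751

Var(ȳ_str) = Σ Wₕ²(1−fₕ)sₕ²/nₕ with Wₕ = Nₕ/12405:
  Very large: (3956/12405)²·(1−442/3956)·45000/442 = 9.1971813
  Medium: (8449/12405)²·(1−961/8449)·45000/961 = 19.251596
  → Var(ȳ_str) = 28.448777.
Var(ȳ_srs) = (1 − 1403/12405)·58060/1403 = 36.70238.
deff = 28.448777 / 36.70238 = 0.7751.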